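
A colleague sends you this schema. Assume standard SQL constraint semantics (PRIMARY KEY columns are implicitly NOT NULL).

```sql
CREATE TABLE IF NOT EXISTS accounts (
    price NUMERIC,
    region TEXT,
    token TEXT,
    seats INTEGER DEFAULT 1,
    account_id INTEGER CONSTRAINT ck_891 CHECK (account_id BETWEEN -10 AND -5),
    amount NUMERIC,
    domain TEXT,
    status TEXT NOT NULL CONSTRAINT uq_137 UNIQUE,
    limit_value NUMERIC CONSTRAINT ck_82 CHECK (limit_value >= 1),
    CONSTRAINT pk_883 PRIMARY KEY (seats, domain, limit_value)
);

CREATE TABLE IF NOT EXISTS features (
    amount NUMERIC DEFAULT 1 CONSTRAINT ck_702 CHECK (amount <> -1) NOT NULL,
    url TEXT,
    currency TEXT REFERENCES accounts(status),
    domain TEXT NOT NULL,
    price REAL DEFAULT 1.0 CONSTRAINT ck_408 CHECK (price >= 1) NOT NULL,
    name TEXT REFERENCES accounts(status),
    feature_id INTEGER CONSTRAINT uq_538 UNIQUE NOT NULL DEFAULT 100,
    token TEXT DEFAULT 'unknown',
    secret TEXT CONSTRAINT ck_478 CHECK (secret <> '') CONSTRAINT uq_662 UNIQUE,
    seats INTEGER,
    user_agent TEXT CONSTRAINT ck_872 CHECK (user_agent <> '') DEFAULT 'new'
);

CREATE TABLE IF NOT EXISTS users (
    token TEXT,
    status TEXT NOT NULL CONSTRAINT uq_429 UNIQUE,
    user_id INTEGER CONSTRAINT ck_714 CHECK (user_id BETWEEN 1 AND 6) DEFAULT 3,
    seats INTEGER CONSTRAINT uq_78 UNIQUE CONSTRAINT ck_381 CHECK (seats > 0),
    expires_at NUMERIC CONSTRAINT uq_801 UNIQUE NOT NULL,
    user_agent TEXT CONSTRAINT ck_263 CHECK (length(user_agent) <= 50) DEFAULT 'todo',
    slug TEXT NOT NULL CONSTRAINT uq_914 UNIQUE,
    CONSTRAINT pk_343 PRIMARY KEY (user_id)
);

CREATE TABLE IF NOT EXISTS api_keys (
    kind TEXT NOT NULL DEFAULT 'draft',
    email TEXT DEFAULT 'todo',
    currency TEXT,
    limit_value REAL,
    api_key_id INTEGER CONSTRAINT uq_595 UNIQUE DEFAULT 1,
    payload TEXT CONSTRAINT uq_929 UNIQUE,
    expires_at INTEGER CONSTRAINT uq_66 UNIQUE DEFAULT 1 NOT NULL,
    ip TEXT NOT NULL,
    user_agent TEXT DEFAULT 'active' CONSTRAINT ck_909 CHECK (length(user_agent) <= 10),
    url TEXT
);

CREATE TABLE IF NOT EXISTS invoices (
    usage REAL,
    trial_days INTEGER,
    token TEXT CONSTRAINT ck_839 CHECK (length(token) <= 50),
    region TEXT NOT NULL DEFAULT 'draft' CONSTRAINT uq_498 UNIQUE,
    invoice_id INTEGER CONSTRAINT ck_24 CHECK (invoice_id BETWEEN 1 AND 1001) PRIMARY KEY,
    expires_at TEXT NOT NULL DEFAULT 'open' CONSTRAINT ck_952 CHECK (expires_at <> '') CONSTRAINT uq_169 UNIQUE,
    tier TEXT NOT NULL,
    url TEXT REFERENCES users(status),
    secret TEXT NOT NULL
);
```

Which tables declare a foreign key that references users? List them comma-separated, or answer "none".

invoices

- invoices.url references users(status).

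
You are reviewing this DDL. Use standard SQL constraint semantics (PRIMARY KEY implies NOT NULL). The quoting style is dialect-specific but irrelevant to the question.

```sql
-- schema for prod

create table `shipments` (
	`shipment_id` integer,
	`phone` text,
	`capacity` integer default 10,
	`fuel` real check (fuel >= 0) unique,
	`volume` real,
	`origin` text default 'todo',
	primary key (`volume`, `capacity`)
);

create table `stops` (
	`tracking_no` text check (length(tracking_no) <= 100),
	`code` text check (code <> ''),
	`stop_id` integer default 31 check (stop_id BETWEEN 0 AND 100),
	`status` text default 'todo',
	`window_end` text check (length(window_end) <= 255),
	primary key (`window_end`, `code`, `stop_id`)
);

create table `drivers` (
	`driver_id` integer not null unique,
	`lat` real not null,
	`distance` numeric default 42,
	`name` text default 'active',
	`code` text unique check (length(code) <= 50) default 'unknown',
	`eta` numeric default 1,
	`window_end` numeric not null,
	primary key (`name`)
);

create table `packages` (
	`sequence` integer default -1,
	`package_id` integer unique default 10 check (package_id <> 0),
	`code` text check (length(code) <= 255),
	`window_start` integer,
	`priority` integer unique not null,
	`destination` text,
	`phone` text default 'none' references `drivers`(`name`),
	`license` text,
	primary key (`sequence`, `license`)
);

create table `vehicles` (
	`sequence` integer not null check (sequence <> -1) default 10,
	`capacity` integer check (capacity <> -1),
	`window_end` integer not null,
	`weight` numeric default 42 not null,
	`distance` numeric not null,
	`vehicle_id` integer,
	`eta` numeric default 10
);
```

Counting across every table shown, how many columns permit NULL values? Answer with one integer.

17

shipments: 4 nullable (shipment_id, phone, fuel, origin — PK (volume, capacity) and explicit NOT NULL columns excluded).
stops: 2 nullable (tracking_no, status — PK (window_end, code, stop_id) and explicit NOT NULL columns excluded).
drivers: 3 nullable (distance, code, eta — PK (name) and explicit NOT NULL columns excluded).
packages: 5 nullable (package_id, code, window_start, destination, phone — PK (sequence, license) and explicit NOT NULL columns excluded).
vehicles: 3 nullable (capacity, vehicle_id, eta — PK none and explicit NOT NULL columns excluded).
Total: 4 + 2 + 3 + 5 + 3 = 17.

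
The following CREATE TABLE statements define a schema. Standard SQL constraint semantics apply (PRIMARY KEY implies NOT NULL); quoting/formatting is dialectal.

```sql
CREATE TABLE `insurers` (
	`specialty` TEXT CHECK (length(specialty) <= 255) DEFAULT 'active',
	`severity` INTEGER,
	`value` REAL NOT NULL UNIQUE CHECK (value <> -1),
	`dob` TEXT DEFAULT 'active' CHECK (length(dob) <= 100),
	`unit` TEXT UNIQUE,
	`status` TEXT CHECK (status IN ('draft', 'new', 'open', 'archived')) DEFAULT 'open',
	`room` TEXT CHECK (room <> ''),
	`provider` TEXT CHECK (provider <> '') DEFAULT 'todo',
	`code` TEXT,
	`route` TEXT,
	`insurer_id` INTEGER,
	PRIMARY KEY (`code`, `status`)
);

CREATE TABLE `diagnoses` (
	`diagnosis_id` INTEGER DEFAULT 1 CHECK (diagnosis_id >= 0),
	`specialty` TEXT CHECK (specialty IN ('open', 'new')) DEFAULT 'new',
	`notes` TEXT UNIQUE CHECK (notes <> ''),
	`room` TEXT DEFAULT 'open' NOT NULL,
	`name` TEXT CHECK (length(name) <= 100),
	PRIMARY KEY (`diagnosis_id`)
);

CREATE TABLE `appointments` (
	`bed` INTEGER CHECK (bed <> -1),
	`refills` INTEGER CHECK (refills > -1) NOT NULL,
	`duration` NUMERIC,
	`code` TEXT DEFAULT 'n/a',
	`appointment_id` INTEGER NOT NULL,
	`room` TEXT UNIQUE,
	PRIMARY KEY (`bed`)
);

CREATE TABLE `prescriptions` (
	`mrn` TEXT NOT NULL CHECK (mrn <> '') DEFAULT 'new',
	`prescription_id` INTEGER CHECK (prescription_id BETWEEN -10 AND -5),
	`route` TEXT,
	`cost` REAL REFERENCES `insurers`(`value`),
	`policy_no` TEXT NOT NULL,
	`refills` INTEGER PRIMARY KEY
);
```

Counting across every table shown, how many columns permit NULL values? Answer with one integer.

17

insurers: 8 nullable (specialty, severity, dob, unit, room, provider, route, insurer_id — PK (code, status) and explicit NOT NULL columns excluded).
diagnoses: 3 nullable (specialty, notes, name — PK (diagnosis_id) and explicit NOT NULL columns excluded).
appointments: 3 nullable (duration, code, room — PK (bed) and explicit NOT NULL columns excluded).
prescriptions: 3 nullable (prescription_id, route, cost — PK (refills) and explicit NOT NULL columns excluded).
Total: 8 + 3 + 3 + 3 = 17.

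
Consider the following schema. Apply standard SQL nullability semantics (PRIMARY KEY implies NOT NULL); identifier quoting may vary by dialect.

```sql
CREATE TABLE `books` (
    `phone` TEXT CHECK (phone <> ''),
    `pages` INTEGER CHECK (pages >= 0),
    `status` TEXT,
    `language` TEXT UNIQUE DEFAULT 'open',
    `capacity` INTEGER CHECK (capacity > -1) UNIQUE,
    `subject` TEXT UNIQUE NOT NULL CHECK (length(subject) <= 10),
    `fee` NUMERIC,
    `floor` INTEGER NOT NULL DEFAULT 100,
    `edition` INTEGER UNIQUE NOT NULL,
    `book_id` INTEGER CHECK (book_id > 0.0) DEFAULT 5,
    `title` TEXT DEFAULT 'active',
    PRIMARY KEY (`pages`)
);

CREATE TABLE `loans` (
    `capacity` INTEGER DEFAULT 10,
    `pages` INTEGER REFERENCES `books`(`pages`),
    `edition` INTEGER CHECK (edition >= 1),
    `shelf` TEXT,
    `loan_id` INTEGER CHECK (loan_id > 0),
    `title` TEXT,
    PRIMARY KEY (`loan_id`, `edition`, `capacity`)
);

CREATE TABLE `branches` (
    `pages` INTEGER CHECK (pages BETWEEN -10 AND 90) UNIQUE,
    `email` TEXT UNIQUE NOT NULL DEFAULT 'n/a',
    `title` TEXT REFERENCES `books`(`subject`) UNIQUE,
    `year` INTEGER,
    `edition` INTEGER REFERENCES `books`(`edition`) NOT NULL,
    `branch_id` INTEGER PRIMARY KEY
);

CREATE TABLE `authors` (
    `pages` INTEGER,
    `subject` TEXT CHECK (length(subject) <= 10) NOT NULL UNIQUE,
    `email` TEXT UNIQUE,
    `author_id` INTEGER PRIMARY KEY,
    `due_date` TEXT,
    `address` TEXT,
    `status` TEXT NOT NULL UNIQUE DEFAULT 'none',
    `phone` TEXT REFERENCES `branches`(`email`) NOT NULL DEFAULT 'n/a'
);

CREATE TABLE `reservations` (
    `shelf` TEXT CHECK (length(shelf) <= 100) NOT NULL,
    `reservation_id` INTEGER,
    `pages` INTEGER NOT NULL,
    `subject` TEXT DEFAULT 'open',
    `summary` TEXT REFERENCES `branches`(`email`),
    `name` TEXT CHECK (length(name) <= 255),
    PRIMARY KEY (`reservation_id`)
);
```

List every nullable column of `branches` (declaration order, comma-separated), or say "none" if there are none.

- pages: CHECK does not forbid NULL (a CHECK constraint passes when its expression is NULL) → nullable.
- email: declared NOT NULL → not nullable.
- title: a foreign key column may be NULL unless separately constrained → nullable.
- year: no NOT NULL constraint applies → nullable.
- edition: declared NOT NULL → not nullable.
- branch_id: part of the PRIMARY KEY, which implies NOT NULL → not nullable.

pages, title, year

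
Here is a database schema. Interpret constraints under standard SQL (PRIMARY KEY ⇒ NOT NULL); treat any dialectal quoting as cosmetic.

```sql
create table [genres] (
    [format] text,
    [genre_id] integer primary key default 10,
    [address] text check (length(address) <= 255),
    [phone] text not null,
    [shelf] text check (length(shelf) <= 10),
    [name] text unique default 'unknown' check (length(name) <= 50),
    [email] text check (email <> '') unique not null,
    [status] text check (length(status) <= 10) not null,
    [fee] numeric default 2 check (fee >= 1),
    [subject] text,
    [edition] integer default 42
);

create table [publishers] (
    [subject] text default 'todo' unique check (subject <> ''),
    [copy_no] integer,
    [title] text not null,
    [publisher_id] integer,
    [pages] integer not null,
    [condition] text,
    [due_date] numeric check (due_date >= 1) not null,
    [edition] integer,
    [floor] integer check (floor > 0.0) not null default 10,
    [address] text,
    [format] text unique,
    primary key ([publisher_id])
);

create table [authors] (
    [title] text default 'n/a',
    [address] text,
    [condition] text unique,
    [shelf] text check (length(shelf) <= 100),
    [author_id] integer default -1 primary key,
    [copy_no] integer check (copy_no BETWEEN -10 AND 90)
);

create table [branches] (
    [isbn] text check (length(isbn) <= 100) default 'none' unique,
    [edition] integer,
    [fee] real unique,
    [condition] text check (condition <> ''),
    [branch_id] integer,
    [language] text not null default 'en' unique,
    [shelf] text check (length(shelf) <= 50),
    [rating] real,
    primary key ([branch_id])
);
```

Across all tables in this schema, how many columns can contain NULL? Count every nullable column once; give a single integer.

24

genres: 7 nullable (format, address, shelf, name, fee, subject, edition — PK (genre_id) and explicit NOT NULL columns excluded).
publishers: 6 nullable (subject, copy_no, condition, edition, address, format — PK (publisher_id) and explicit NOT NULL columns excluded).
authors: 5 nullable (title, address, condition, shelf, copy_no — PK (author_id) and explicit NOT NULL columns excluded).
branches: 6 nullable (isbn, edition, fee, condition, shelf, rating — PK (branch_id) and explicit NOT NULL columns excluded).
Total: 7 + 6 + 5 + 6 = 24.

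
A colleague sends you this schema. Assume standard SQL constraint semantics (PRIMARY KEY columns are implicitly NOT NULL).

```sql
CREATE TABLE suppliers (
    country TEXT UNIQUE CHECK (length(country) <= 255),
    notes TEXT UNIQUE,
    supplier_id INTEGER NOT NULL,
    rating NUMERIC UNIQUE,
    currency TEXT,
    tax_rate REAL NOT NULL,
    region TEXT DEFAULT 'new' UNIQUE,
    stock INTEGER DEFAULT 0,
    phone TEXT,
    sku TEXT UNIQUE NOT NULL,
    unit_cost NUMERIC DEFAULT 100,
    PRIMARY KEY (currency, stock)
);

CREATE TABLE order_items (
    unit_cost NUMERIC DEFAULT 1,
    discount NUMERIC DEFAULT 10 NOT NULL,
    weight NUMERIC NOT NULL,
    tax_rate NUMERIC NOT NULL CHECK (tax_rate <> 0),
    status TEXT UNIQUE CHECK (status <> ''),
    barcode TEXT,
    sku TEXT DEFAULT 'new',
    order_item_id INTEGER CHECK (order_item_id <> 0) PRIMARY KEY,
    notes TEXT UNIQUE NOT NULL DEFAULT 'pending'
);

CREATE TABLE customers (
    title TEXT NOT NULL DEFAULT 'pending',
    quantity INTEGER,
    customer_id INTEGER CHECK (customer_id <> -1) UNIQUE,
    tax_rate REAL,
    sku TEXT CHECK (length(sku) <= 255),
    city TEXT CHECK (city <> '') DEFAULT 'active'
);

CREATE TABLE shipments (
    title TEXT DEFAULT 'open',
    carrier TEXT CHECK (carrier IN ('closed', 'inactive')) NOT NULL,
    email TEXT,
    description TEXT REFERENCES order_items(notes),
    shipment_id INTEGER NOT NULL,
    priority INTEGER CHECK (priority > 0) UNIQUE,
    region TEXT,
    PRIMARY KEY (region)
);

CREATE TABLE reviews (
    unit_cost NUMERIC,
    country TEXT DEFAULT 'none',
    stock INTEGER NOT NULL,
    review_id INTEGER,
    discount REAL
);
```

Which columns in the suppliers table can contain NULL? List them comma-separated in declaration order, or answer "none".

country, notes, rating, region, phone, unit_cost

- country: CHECK does not forbid NULL (a CHECK constraint passes when its expression is NULL) → nullable.
- notes: UNIQUE does not imply NOT NULL → nullable.
- supplier_id: declared NOT NULL → not nullable.
- rating: UNIQUE does not imply NOT NULL → nullable.
- currency: part of the PRIMARY KEY, which implies NOT NULL → not nullable.
- tax_rate: declared NOT NULL → not nullable.
- region: UNIQUE does not imply NOT NULL → nullable.
- stock: part of the PRIMARY KEY, which implies NOT NULL → not nullable.
- phone: no NOT NULL constraint applies → nullable.
- sku: declared NOT NULL → not nullable.
- unit_cost: DEFAULT only fills an omitted column; an explicit NULL is still allowed → nullable.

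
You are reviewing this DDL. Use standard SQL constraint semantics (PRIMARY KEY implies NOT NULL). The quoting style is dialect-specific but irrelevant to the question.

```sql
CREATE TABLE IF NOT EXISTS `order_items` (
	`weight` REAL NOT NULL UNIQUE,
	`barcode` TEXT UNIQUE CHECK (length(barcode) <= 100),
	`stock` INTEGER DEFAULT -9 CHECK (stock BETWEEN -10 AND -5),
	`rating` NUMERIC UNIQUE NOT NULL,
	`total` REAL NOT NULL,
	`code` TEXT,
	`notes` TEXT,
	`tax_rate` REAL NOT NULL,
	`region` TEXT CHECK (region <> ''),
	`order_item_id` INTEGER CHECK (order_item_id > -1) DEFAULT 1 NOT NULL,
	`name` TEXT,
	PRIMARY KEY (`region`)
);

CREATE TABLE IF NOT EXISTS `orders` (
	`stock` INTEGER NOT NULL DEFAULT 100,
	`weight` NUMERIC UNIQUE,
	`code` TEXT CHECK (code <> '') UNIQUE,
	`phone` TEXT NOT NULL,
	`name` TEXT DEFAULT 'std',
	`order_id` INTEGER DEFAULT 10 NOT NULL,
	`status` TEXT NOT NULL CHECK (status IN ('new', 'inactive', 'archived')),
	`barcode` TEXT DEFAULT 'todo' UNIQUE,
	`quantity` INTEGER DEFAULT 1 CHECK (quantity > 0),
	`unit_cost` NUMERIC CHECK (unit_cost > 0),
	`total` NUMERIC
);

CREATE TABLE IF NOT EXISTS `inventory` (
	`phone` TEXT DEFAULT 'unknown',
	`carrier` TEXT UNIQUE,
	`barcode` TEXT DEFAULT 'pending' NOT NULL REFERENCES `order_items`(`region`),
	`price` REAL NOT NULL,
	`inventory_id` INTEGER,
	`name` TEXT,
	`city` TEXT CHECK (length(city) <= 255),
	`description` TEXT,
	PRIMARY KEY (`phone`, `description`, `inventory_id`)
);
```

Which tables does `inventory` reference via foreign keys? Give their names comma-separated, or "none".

- barcode REFERENCES order_items(region).

order_items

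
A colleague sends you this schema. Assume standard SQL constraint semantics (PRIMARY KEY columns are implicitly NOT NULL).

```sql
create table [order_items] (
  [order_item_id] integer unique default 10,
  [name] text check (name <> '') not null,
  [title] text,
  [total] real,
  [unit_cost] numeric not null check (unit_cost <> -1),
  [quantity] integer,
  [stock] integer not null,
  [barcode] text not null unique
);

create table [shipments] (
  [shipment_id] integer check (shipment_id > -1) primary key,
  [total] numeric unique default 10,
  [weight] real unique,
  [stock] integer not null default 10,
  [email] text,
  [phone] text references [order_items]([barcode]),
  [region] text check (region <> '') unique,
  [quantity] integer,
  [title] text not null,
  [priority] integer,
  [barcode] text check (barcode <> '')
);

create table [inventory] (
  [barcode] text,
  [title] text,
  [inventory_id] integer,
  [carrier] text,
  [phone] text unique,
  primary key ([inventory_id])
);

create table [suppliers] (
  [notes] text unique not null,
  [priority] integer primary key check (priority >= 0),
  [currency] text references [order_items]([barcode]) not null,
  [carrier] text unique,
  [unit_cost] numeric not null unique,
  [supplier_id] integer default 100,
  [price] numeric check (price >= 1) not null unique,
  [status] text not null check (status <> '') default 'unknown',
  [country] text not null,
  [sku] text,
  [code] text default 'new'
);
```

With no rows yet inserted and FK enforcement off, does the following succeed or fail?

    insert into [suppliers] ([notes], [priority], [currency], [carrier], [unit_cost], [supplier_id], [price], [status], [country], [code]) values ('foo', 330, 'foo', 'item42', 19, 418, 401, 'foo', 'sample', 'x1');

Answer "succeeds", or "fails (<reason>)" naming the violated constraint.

NOT NULL columns: country is supplied; currency is supplied; notes is supplied; price is supplied; priority is supplied; status is supplied; unit_cost is supplied.
CHECK constraints: 330 satisfies (priority >= 0); 401 satisfies (price >= 1); 'foo' satisfies (status <> '').
No constraint is violated.

succeeds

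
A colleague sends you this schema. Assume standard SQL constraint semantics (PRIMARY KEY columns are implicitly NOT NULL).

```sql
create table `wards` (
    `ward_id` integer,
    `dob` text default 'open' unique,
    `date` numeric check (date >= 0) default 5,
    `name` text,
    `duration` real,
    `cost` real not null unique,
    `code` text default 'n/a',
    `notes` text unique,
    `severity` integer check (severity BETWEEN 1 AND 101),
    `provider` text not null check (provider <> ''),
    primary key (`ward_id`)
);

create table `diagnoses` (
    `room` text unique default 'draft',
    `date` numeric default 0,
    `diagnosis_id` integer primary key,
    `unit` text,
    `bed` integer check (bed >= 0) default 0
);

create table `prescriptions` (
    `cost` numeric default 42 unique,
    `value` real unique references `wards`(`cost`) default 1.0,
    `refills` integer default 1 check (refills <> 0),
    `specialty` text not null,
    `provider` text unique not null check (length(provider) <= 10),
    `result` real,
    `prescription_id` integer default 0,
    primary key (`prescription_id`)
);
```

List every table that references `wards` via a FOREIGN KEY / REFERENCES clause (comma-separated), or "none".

prescriptions

- prescriptions.value references wards(cost).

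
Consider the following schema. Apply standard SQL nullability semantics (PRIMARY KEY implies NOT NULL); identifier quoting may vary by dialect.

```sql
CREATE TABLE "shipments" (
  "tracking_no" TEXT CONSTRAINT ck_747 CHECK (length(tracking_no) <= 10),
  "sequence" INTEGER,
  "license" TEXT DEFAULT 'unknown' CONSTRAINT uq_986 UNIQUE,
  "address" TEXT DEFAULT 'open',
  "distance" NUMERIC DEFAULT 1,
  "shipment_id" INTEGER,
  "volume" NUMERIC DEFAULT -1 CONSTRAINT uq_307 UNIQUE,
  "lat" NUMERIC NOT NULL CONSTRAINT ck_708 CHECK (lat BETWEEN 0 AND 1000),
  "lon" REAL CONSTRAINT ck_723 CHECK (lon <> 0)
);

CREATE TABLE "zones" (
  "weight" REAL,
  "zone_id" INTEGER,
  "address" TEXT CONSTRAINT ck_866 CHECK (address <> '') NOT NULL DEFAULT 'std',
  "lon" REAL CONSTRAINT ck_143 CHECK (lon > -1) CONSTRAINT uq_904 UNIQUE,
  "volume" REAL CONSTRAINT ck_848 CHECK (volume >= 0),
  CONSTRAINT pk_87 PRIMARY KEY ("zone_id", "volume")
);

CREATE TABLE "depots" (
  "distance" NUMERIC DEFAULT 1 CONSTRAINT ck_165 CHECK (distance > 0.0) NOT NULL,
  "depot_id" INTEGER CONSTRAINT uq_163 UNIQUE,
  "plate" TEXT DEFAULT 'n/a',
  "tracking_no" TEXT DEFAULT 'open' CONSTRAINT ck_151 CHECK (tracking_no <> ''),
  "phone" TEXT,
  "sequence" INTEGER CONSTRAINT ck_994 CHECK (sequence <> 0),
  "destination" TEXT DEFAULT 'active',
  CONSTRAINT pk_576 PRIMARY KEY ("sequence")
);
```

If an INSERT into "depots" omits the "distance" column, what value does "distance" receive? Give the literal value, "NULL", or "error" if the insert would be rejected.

1

distance has an explicit DEFAULT 1.
When the column is omitted from an INSERT, that default is used.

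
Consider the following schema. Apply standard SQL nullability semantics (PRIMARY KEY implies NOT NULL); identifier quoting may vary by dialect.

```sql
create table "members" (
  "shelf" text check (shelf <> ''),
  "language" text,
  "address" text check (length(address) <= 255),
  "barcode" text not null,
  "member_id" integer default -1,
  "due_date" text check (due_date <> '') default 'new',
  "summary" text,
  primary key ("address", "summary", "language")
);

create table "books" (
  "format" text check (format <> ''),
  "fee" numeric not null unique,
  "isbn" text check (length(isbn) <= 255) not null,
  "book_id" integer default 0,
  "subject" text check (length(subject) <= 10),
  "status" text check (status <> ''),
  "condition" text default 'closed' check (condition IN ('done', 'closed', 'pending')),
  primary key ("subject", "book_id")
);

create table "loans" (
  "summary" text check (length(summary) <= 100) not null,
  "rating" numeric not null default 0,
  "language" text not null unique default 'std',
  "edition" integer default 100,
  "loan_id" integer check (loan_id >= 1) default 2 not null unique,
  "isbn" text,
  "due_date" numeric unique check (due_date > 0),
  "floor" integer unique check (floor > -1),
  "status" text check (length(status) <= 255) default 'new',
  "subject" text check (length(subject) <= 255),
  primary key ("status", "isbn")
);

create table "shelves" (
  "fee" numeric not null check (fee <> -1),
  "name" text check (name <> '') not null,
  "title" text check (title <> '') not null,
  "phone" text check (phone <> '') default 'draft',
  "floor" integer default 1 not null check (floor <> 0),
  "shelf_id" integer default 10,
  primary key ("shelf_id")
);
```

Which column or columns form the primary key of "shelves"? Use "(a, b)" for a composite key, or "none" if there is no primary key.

shelf_id

shelf_id is declared PRIMARY KEY as a table-level PRIMARY KEY clause.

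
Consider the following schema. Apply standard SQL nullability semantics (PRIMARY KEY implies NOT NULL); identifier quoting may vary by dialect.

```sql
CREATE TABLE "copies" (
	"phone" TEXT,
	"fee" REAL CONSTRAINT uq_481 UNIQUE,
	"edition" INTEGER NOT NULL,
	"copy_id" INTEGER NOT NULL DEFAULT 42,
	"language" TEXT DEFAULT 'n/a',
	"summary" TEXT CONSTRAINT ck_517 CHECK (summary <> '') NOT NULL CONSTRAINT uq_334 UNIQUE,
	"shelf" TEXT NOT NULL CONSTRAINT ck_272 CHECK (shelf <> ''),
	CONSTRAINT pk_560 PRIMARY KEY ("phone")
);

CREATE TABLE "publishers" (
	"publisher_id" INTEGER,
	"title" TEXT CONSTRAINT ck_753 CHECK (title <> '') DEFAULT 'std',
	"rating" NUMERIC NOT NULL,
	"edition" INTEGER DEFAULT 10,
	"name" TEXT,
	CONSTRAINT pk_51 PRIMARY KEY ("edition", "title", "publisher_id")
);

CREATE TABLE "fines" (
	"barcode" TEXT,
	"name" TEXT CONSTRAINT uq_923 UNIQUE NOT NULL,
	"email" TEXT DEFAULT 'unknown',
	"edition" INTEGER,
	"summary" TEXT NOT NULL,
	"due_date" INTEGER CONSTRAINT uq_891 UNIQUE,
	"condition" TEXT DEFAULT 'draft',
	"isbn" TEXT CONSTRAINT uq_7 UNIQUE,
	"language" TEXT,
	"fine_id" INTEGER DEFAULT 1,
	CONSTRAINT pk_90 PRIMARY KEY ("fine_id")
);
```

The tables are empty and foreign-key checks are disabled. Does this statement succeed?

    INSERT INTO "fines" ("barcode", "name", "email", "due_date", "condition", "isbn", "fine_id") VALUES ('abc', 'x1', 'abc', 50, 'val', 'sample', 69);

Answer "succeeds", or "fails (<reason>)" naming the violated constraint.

summary is omitted from the column list and has no DEFAULT, so it would receive NULL.
But summary is declared NOT NULL.

fails (NOT NULL on summary)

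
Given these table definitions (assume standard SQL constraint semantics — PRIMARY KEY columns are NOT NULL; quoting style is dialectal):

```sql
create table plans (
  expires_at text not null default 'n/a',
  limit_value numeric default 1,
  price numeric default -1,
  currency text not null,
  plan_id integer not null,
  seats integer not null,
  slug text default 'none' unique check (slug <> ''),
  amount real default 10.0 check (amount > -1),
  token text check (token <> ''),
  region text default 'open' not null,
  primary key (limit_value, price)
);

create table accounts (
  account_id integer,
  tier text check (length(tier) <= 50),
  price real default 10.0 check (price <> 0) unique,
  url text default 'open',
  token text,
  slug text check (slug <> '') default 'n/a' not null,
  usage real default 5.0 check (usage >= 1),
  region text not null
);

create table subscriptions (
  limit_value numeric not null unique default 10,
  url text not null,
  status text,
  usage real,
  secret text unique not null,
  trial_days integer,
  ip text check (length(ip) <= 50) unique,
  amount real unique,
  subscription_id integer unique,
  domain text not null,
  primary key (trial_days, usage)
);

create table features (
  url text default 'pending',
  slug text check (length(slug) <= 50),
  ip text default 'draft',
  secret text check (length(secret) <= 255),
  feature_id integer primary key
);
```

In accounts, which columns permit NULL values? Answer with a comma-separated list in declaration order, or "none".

- account_id: no NOT NULL constraint applies → nullable.
- tier: CHECK does not forbid NULL (a CHECK constraint passes when its expression is NULL) → nullable.
- price: CHECK does not forbid NULL (a CHECK constraint passes when its expression is NULL) → nullable.
- url: DEFAULT only fills an omitted column; an explicit NULL is still allowed → nullable.
- token: no NOT NULL constraint applies → nullable.
- slug: declared NOT NULL → not nullable.
- usage: CHECK does not forbid NULL (a CHECK constraint passes when its expression is NULL) → nullable.
- region: declared NOT NULL → not nullable.

account_id, tier, price, url, token, usage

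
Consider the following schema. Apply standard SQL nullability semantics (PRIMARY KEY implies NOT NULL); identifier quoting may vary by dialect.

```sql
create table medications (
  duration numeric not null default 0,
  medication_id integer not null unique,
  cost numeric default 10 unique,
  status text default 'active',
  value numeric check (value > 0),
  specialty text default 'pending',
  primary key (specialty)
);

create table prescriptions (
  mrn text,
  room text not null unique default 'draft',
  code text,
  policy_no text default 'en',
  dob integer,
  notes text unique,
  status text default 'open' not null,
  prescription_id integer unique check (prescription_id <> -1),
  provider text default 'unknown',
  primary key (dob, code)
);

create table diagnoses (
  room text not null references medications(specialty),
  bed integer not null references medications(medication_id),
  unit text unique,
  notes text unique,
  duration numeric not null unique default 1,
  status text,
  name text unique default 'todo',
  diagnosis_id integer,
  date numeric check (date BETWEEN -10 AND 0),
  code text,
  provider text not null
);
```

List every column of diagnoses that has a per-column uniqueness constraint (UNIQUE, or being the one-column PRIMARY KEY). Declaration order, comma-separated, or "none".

- room: no UNIQUE or single-column PK constraint.
- bed: no UNIQUE or single-column PK constraint.
- unit: declared UNIQUE → unique.
- notes: declared UNIQUE → unique.
- duration: declared UNIQUE → unique.
- status: no UNIQUE or single-column PK constraint.
- name: declared UNIQUE → unique.
- diagnosis_id: no UNIQUE or single-column PK constraint.
- date: no UNIQUE or single-column PK constraint.
- code: no UNIQUE or single-column PK constraint.
- provider: no UNIQUE or single-column PK constraint.

unit, notes, duration, name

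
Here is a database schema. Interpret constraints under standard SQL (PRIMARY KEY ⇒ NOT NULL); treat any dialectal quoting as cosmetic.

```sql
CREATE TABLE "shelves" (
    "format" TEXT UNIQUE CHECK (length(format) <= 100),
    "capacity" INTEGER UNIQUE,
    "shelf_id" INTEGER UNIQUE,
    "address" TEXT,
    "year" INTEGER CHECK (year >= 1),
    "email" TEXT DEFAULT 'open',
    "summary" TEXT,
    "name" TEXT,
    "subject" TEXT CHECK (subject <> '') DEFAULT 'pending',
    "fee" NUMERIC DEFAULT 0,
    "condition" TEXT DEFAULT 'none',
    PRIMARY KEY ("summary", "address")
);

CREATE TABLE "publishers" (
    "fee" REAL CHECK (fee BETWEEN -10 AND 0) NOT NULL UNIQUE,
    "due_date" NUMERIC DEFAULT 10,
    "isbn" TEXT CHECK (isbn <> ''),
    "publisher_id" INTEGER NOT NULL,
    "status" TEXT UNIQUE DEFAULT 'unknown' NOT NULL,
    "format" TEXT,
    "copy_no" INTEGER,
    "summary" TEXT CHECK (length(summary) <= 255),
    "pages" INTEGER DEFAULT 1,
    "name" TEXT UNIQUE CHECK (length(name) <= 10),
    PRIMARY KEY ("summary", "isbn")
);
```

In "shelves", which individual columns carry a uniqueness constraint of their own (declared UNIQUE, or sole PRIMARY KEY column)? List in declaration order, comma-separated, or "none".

- format: declared UNIQUE → unique.
- capacity: declared UNIQUE → unique.
- shelf_id: declared UNIQUE → unique.
- address: part of a composite PRIMARY KEY — only the tuple is unique, not this column on its own.
- year: no UNIQUE or single-column PK constraint.
- email: no UNIQUE or single-column PK constraint.
- summary: part of a composite PRIMARY KEY — only the tuple is unique, not this column on its own.
- name: no UNIQUE or single-column PK constraint.
- subject: no UNIQUE or single-column PK constraint.
- fee: no UNIQUE or single-column PK constraint.
- condition: no UNIQUE or single-column PK constraint.

format, capacity, shelf_id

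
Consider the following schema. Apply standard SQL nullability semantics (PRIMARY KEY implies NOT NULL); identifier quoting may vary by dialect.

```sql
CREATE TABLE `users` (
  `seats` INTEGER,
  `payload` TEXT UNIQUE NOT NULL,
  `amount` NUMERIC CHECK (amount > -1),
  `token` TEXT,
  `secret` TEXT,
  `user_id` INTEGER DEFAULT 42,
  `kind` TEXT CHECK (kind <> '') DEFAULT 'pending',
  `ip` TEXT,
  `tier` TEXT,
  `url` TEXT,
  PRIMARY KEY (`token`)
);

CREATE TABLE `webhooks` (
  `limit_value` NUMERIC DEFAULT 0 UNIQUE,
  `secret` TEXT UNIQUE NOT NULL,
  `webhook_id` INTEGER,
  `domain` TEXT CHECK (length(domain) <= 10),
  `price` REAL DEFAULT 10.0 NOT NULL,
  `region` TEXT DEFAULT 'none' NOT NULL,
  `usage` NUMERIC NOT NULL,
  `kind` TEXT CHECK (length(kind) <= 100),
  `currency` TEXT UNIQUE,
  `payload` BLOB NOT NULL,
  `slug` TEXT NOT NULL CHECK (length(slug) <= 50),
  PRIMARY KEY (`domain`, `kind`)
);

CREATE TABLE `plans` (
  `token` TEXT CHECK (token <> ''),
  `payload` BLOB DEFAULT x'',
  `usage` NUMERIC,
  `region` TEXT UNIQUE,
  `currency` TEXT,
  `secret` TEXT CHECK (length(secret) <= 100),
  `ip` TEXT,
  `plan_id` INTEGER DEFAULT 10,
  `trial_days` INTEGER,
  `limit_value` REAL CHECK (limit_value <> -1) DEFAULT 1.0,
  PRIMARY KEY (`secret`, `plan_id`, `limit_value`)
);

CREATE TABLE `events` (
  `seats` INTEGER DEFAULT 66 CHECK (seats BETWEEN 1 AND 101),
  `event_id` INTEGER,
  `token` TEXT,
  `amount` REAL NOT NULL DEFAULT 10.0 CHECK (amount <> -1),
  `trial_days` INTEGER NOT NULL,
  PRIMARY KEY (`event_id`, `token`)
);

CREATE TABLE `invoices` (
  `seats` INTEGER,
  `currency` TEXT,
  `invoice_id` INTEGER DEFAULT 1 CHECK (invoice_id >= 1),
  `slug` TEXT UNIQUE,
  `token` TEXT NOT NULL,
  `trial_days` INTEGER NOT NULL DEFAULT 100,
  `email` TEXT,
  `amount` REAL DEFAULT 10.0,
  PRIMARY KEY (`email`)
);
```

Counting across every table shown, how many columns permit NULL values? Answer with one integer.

users: 8 nullable (seats, amount, secret, user_id, kind, ip, tier, url — PK (token) and explicit NOT NULL columns excluded).
webhooks: 3 nullable (limit_value, webhook_id, currency — PK (domain, kind) and explicit NOT NULL columns excluded).
plans: 7 nullable (token, payload, usage, region, currency, ip, trial_days — PK (secret, plan_id, limit_value) and explicit NOT NULL columns excluded).
events: 1 nullable (seats — PK (event_id, token) and explicit NOT NULL columns excluded).
invoices: 5 nullable (seats, currency, invoice_id, slug, amount — PK (email) and explicit NOT NULL columns excluded).
Total: 8 + 3 + 7 + 1 + 5 = 24.

24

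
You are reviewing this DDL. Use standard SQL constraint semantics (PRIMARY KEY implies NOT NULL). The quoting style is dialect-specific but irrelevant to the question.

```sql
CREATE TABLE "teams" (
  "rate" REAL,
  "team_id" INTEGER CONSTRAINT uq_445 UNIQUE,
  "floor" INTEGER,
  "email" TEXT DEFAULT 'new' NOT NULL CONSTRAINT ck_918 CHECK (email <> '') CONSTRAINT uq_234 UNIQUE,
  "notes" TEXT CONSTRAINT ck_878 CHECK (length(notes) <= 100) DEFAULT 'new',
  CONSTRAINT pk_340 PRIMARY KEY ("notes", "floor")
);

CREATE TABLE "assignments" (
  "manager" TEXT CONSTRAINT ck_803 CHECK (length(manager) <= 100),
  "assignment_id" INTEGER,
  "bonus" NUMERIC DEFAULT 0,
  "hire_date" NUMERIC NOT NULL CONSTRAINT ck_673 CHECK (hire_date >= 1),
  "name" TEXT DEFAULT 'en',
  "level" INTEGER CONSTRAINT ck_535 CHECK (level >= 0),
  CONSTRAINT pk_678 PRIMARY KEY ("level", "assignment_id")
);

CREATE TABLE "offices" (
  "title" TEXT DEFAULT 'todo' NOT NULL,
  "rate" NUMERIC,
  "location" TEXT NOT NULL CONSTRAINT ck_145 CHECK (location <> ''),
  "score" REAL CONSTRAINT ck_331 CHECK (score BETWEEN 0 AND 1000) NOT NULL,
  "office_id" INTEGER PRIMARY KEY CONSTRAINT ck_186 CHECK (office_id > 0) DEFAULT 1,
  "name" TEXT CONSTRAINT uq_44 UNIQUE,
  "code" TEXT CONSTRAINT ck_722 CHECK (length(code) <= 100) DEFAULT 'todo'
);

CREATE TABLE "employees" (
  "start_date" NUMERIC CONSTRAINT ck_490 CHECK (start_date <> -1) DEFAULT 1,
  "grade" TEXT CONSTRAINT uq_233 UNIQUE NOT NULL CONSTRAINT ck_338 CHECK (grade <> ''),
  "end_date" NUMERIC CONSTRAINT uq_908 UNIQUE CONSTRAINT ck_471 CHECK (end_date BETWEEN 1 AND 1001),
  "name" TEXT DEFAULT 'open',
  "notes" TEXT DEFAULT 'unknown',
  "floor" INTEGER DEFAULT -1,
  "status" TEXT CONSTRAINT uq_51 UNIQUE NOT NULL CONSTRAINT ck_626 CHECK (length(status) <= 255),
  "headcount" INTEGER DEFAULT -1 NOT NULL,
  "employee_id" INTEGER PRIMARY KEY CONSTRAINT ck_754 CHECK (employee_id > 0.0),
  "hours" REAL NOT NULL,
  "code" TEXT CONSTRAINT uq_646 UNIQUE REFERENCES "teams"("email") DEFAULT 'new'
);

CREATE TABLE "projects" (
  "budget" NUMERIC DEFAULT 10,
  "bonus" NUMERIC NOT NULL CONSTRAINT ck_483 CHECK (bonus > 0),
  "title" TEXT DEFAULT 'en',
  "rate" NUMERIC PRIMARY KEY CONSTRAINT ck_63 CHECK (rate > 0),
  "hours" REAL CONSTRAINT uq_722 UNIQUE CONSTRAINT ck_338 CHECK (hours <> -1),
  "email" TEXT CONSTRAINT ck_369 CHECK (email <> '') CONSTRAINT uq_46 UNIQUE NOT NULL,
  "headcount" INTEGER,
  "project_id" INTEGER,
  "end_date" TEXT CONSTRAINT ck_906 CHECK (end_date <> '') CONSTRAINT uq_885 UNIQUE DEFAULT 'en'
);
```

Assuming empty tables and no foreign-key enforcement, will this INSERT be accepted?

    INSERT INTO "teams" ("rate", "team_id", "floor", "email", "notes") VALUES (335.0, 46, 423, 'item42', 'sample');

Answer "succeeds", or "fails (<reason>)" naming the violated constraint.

succeeds

NOT NULL columns: email is supplied; floor is supplied; notes is supplied.
CHECK constraints: 'item42' satisfies (email <> ''); 'sample' satisfies (length(notes) <= 100).
No constraint is violated.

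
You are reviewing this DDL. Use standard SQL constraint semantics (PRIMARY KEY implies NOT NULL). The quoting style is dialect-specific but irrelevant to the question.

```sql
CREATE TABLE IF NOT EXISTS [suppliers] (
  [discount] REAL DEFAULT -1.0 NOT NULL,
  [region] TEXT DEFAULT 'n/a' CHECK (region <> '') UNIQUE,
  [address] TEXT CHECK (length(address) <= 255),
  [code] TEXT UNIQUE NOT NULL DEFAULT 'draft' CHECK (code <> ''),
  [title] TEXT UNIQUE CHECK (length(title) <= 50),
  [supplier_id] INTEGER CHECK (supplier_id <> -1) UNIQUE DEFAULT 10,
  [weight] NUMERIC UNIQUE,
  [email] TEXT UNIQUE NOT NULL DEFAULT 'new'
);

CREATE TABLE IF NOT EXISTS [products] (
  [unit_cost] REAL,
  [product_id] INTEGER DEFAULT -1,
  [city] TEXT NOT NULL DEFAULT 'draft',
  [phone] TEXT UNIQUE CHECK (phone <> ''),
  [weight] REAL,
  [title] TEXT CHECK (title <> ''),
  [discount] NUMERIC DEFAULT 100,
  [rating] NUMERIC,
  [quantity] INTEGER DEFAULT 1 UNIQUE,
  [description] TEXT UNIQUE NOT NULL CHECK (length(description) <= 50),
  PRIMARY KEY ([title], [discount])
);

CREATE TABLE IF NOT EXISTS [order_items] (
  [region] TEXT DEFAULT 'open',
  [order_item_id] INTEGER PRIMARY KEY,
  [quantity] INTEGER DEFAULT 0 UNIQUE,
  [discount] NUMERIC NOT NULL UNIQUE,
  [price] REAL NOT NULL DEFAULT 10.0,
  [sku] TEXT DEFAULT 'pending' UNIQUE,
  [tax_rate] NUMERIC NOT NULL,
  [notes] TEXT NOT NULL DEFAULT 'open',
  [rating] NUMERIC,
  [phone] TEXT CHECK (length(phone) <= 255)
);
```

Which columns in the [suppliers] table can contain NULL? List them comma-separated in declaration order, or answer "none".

region, address, title, supplier_id, weight

- discount: declared NOT NULL → not nullable.
- region: CHECK does not forbid NULL (a CHECK constraint passes when its expression is NULL) → nullable.
- address: CHECK does not forbid NULL (a CHECK constraint passes when its expression is NULL) → nullable.
- code: declared NOT NULL → not nullable.
- title: CHECK does not forbid NULL (a CHECK constraint passes when its expression is NULL) → nullable.
- supplier_id: CHECK does not forbid NULL (a CHECK constraint passes when its expression is NULL) → nullable.
- weight: UNIQUE does not imply NOT NULL → nullable.
- email: declared NOT NULL → not nullable.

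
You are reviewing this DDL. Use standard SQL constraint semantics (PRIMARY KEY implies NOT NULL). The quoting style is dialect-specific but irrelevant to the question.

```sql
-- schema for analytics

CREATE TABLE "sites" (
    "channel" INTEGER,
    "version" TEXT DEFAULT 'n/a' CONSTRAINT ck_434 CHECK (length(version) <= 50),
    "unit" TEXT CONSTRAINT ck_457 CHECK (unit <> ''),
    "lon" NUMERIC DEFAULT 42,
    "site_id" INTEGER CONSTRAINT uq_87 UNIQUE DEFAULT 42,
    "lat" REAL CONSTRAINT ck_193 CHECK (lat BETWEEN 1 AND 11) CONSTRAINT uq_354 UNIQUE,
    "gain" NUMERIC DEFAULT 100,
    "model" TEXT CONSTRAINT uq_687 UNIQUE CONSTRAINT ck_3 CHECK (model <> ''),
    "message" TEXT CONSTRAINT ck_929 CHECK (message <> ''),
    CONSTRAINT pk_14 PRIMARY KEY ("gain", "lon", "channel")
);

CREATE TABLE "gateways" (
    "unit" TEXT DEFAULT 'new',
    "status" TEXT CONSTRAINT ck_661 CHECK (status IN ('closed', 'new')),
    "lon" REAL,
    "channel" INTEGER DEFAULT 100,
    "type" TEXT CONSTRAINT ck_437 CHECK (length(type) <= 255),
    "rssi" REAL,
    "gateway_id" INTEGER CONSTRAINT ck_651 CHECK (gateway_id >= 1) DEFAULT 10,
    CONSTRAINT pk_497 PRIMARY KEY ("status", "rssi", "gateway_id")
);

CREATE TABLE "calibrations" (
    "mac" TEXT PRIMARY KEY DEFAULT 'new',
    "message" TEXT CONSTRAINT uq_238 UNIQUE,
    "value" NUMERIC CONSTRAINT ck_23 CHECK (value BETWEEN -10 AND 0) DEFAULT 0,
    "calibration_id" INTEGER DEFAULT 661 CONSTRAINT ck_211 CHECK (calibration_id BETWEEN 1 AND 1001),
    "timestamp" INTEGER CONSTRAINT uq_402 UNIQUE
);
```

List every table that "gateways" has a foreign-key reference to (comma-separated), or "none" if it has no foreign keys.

none

No column in gateways has a REFERENCES clause.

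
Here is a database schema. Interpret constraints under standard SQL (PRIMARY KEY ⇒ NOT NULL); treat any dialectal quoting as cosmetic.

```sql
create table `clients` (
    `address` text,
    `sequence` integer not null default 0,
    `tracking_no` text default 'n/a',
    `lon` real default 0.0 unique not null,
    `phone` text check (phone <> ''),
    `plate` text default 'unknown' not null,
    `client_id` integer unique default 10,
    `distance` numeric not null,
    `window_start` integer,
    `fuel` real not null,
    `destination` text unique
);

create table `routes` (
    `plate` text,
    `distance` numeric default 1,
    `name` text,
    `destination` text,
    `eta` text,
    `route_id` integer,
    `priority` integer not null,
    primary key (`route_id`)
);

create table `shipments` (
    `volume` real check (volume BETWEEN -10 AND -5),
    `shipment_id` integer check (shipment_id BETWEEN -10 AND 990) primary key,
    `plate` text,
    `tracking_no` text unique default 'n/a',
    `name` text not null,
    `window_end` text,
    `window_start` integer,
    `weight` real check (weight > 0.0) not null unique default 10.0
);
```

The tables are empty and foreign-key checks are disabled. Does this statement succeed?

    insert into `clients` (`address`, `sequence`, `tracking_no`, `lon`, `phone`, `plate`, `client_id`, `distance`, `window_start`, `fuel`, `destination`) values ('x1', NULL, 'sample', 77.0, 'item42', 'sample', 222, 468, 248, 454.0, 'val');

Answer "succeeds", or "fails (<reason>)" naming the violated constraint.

sequence is explicitly set to NULL, but sequence is declared NOT NULL.

fails (NOT NULL on sequence)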